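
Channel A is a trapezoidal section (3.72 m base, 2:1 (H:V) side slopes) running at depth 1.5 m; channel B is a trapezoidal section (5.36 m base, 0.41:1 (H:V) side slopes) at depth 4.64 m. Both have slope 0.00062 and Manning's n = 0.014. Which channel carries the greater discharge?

channel B

Channel A: With bottom width b = 3.72 m and side slope z = 2: A = (b + zy)y = (3.72 + 2×1.5)×1.5 = 10.08 m²; P = b + 2y√(1+z²) = 3.72 + 2×1.5×2.236 = 10.43 m. Hydraulic radius R = A/P = 10.08/10.43 = 0.9666 m. Q_A = (1/0.014)·10.08·0.9666^(2/3)·√0.00062 = 17.53 m³/s.
Channel B: With bottom width b = 5.36 m and side slope z = 0.41: A = (b + zy)y = (5.36 + 0.41×4.64)×4.64 = 33.7 m²; P = b + 2y√(1+z²) = 5.36 + 2×4.64×1.081 = 15.39 m. Hydraulic radius R = A/P = 33.7/15.39 = 2.19 m. Q_B = (1/0.014)·33.7·2.19^(2/3)·√0.00062 = 101.1 m³/s.
Q_A = 17.53 m³/s vs Q_B = 101.1 m³/s, so channel B carries more.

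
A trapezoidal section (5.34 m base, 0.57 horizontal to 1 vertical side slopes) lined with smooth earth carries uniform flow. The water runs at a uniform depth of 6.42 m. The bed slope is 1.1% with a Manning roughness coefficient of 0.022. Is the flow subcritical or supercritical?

With bottom width b = 5.34 m and side slope z = 0.57: A = (b + zy)y = (5.34 + 0.57×6.42)×6.42 = 57.78 m²; P = b + 2y√(1+z²) = 5.34 + 2×6.42×1.151 = 20.12 m.
Hydraulic radius R = A/P = 57.78/20.12 = 2.872 m.
V = (1/n) R^(2/3) √S = (1/0.022) × 2.872^(2/3) × √0.011 = 9.632 m/s. Hydraulic depth D_h = A/T = 57.78/12.66 = 4.564 m.
Froude number Fr = V/√(g·D_h) = 9.632/√(9.81×4.564) = 1.44, which is greater than 1, so the flow is supercritical.

supercritical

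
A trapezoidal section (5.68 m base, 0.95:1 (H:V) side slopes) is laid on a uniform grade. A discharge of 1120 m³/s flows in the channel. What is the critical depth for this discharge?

At critical depth, Q² T / (g A³) = 1, i.e. A³/T = Q²/g = 1120²/9.81 = 127900.
Trying y = 12 m: A³/T = 302300 — high.
Trying y = 9.75 m: A³/T = 127800 — ≈ 127900.

y_c = 9.75 m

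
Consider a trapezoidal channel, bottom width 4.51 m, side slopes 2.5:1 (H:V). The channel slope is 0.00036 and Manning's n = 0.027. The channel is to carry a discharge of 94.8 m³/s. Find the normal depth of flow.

Manning's equation rearranged: A R^(2/3) = nQ / (1·√S) = 0.027 × 94.8 / (√0.00036) = 134.9.
Trying y = 5.83 m: A R^(2/3) = 236.5 — high.
Trying y = 3.51 m: A R^(2/3) = 73.82 — low.
Trying y = 4.58 m: A R^(2/3) = 134.8 — matches.

y_n = 4.58 m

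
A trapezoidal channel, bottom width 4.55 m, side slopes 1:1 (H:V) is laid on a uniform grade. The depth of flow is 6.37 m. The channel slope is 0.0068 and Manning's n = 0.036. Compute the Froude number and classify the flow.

With bottom width b = 4.55 m and side slope z = 1: A = (b + zy)y = (4.55 + 1×6.37)×6.37 = 69.56 m²; P = b + 2y√(1+z²) = 4.55 + 2×6.37×1.414 = 22.57 m.
Hydraulic radius R = A/P = 69.56/22.57 = 3.082 m.
V = (1/n) R^(2/3) √S = (1/0.036) × 3.082^(2/3) × √0.0068 = 4.852 m/s. Hydraulic depth D_h = A/T = 69.56/17.29 = 4.023 m.
Froude number Fr = V/√(g·D_h) = 4.852/√(9.81×4.023) = 0.772, which is less than 1, so the flow is subcritical.

subcritical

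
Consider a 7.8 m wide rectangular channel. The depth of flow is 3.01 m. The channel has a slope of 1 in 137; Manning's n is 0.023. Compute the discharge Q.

Q = 124 m³/s

Flow area A = b·y = 7.8 × 3.01 = 23.48 m². Wetted perimeter P = b + 2y = 7.8 + 2×3.01 = 13.82 m.
Hydraulic radius R = A/P = 23.48/13.82 = 1.699 m.
Manning's equation: Q = (1/n) A R^(2/3) S^(1/2) = (1/0.023) × 23.48 × 1.699^(2/3) × 0.007299^(1/2) = 124 m³/s.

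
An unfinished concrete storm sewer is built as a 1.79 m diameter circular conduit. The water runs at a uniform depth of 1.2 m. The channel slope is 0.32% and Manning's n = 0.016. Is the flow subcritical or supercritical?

For a circular section of diameter D = 1.79 m at depth y = 1.2 m, the central angle is θ = 2 arccos(1 − 2y/D) = 3.837 rad. Then A = (D²/8)(θ − sin θ) = 1.793 m² and P = Dθ/2 = 3.434 m.
Hydraulic radius R = A/P = 1.793/3.434 = 0.5222 m.
V = (1/n) R^(2/3) √S = (1/0.016) × 0.5222^(2/3) × √0.0032 = 2.293 m/s. Hydraulic depth D_h = A/T = 1.793/1.683 = 1.066 m.
Froude number Fr = V/√(g·D_h) = 2.293/√(9.81×1.066) = 0.709, which is less than 1, so the flow is subcritical.

subcritical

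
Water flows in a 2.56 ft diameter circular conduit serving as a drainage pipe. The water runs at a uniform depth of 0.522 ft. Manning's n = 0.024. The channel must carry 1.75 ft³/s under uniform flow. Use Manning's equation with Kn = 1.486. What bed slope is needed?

S = 0.00659

For a circular section of diameter D = 2.56 ft at depth y = 0.522 ft, the central angle is θ = 2 arccos(1 − 2y/D) = 1.874 rad. Then A = (D²/8)(θ − sin θ) = 0.7534 ft² and P = Dθ/2 = 2.399 ft.
Hydraulic radius R = A/P = 0.7534/2.399 = 0.3141 ft.
From Manning's equation, S = [nQ / (1.486 A R^(2/3))]² = [0.024 × 1.75 / (1.486 × 0.7534 × 0.3141^(2/3))]² = 0.00659.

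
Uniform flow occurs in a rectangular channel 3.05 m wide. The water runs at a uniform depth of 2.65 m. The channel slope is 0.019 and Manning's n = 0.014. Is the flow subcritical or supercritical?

Flow area A = b·y = 3.05 × 2.65 = 8.082 m². Wetted perimeter P = b + 2y = 3.05 + 2×2.65 = 8.35 m.
Hydraulic radius R = A/P = 8.082/8.35 = 0.968 m.
V = (1/n) R^(2/3) √S = (1/0.014) × 0.968^(2/3) × √0.019 = 9.634 m/s. Hydraulic depth D_h = A/T = 8.082/3.05 = 2.65 m.
Froude number Fr = V/√(g·D_h) = 9.634/√(9.81×2.65) = 1.89, which is greater than 1, so the flow is supercritical.

supercritical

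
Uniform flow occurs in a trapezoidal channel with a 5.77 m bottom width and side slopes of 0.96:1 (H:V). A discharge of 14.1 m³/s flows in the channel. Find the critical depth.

At critical depth, Q² T / (g A³) = 1, i.e. A³/T = Q²/g = 14.1²/9.81 = 20.27.
Try y = 0.927 m: A³/T = 31.17 — over.
Try y = 0.652 m: A³/T = 10.33 — short.
Try y = 0.809 m: A³/T = 20.29 — close enough.

y_c = 0.809 m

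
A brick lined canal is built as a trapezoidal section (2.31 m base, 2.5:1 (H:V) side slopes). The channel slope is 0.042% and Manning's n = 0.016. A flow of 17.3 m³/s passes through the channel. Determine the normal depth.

y_n = 1.87 m

Manning's equation rearranged: A R^(2/3) = nQ / (1·√S) = 0.016 × 17.3 / (√0.00042) = 13.51.
Trying y = 2.09 m: A R^(2/3) = 17.4 — too large.
Trying y = 1.48 m: A R^(2/3) = 8.077 — too small.
Trying y = 1.87 m: A R^(2/3) = 13.54 — matches.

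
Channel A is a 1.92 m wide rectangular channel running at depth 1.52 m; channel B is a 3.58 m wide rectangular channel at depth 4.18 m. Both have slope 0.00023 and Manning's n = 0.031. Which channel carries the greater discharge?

channel B

Channel A: Flow area A = b·y = 1.92 × 1.52 = 2.918 m². Wetted perimeter P = b + 2y = 1.92 + 2×1.52 = 4.96 m. Hydraulic radius R = A/P = 2.918/4.96 = 0.5884 m. Q_A = (1/0.031)·2.918·0.5884^(2/3)·√0.00023 = 1.003 m³/s.
Channel B: Flow area A = b·y = 3.58 × 4.18 = 14.96 m². Wetted perimeter P = b + 2y = 3.58 + 2×4.18 = 11.94 m. Hydraulic radius R = A/P = 14.96/11.94 = 1.253 m. Q_B = (1/0.031)·14.96·1.253^(2/3)·√0.00023 = 8.51 m³/s.
Q_A = 1.003 m³/s vs Q_B = 8.51 m³/s, so channel B carries more.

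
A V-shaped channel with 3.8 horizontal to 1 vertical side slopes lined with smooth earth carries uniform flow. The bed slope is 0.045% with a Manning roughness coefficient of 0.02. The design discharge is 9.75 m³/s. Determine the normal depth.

y_n = 1.67 m

Manning's equation rearranged: A R^(2/3) = nQ / (1·√S) = 0.02 × 9.75 / (√0.00045) = 9.192.
At y = 1.95 m: A R^(2/3) = 13.89 — over.
At y = 1.49 m: A R^(2/3) = 6.78 — short.
At y = 1.67 m: A R^(2/3) = 9.19 — close enough.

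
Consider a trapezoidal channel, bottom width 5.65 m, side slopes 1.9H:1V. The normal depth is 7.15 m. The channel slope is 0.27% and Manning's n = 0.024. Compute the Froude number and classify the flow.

subcritical

With bottom width b = 5.65 m and side slope z = 1.9: A = (b + zy)y = (5.65 + 1.9×7.15)×7.15 = 137.5 m²; P = b + 2y√(1+z²) = 5.65 + 2×7.15×2.147 = 36.35 m.
Hydraulic radius R = A/P = 137.5/36.35 = 3.783 m.
V = (1/n) R^(2/3) √S = (1/0.024) × 3.783^(2/3) × √0.0027 = 5.257 m/s. Hydraulic depth D_h = A/T = 137.5/32.82 = 4.19 m.
Froude number Fr = V/√(g·D_h) = 5.257/√(9.81×4.19) = 0.82, which is less than 1, so the flow is subcritical.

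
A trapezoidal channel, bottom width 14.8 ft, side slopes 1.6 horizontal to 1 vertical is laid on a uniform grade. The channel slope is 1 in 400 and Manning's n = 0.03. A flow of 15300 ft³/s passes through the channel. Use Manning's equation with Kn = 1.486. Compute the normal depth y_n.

y_n = 23.1 ft

Manning's equation rearranged: A R^(2/3) = nQ / (1.486·√S) = 0.03 × 15300 / (1.486 × √0.0025) = 6178.
Try y = 25.3 ft: A R^(2/3) = 7606 — over.
Try y = 23.1 ft: A R^(2/3) = 6171 — ≈ 6178.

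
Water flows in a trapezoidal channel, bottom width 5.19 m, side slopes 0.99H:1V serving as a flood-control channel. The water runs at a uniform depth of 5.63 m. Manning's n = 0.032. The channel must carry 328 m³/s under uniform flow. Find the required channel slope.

S = 0.00732

With bottom width b = 5.19 m and side slope z = 0.99: A = (b + zy)y = (5.19 + 0.99×5.63)×5.63 = 60.6 m²; P = b + 2y√(1+z²) = 5.19 + 2×5.63×1.407 = 21.03 m.
Hydraulic radius R = A/P = 60.6/21.03 = 2.881 m.
From Manning's equation, S = [nQ / (1 A R^(2/3))]² = [0.032 × 328 / (1 × 60.6 × 2.881^(2/3))]² = 0.00732.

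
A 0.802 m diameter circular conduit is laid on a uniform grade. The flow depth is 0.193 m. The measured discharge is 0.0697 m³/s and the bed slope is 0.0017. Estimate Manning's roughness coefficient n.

n = 0.013

For a circular section of diameter D = 0.802 m at depth y = 0.193 m, the central angle is θ = 2 arccos(1 − 2y/D) = 2.051 rad. Then A = (D²/8)(θ − sin θ) = 0.09359 m² and P = Dθ/2 = 0.8224 m.
Hydraulic radius R = A/P = 0.09359/0.8224 = 0.1138 m.
Rearranging Manning's equation: n = (1/Q) A R^(2/3) S^(1/2) = (1/0.0697) × 0.09359 × 0.1138^(2/3) × √0.0017 = 0.013.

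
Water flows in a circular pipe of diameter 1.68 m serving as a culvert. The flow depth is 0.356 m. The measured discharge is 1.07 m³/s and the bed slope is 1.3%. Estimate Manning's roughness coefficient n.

n = 0.013

For a circular section of diameter D = 1.68 m at depth y = 0.356 m, the central angle is θ = 2 arccos(1 − 2y/D) = 1.913 rad. Then A = (D²/8)(θ − sin θ) = 0.3428 m² and P = Dθ/2 = 1.607 m.
Hydraulic radius R = A/P = 0.3428/1.607 = 0.2133 m.
Rearranging Manning's equation: n = (1/Q) A R^(2/3) S^(1/2) = (1/1.07) × 0.3428 × 0.2133^(2/3) × √0.013 = 0.013.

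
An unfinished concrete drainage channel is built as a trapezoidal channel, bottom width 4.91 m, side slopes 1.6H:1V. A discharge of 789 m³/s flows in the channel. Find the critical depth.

y_c = 7.32 m

At critical depth, Q² T / (g A³) = 1, i.e. A³/T = Q²/g = 789²/9.81 = 63460.
Try y = 6.19 m: A³/T = 31190 — short.
Try y = 7.32 m: A³/T = 63570 — ≈ 63460.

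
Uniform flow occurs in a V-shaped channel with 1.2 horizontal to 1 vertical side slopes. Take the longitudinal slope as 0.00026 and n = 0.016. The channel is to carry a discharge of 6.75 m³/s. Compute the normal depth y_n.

Manning's equation rearranged: A R^(2/3) = nQ / (1·√S) = 0.016 × 6.75 / (√0.00026) = 6.698.
At y = 2.13 m: A R^(2/3) = 4.762 — short.
At y = 2.89 m: A R^(2/3) = 10.75 — over.
At y = 2.42 m: A R^(2/3) = 6.694 — ≈ 6.698.

y_n = 2.42 m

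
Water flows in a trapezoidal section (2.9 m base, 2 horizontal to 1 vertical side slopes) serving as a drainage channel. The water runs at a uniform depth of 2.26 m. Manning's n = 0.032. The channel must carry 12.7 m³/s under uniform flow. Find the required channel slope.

S = 0.000419

With bottom width b = 2.9 m and side slope z = 2: A = (b + zy)y = (2.9 + 2×2.26)×2.26 = 16.77 m²; P = b + 2y√(1+z²) = 2.9 + 2×2.26×2.236 = 13.01 m.
Hydraulic radius R = A/P = 16.77/13.01 = 1.289 m.
From Manning's equation, S = [nQ / (1 A R^(2/3))]² = [0.032 × 12.7 / (1 × 16.77 × 1.289^(2/3))]² = 0.000419.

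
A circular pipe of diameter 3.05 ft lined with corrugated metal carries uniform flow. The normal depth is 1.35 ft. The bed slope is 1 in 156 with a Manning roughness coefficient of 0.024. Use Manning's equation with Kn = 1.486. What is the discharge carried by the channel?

For a circular section of diameter D = 3.05 ft at depth y = 1.35 ft, the central angle is θ = 2 arccos(1 − 2y/D) = 2.912 rad. Then A = (D²/8)(θ − sin θ) = 3.121 ft² and P = Dθ/2 = 4.44 ft.
Hydraulic radius R = A/P = 3.121/4.44 = 0.7028 ft.
Manning's equation: Q = (1.486/n) A R^(2/3) S^(1/2) = (1.486/0.024) × 3.121 × 0.7028^(2/3) × 0.00641^(1/2) = 12.2 ft³/s.

Q = 12.2 ft³/s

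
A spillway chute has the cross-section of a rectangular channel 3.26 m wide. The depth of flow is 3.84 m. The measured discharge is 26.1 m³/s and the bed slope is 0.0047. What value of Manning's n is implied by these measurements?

Flow area A = b·y = 3.26 × 3.84 = 12.52 m². Wetted perimeter P = b + 2y = 3.26 + 2×3.84 = 10.94 m.
Hydraulic radius R = A/P = 12.52/10.94 = 1.144 m.
Rearranging Manning's equation: n = (1/Q) A R^(2/3) S^(1/2) = (1/26.1) × 12.52 × 1.144^(2/3) × √0.0047 = 0.036.

n = 0.036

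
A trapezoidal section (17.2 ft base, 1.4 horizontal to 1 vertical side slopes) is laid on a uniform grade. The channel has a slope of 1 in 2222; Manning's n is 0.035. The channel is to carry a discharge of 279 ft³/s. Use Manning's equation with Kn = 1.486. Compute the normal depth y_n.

Manning's equation rearranged: A R^(2/3) = nQ / (1.486·√S) = 0.035 × 279 / (1.486 × √0.00045) = 309.8.
At y = 3.61 ft: A R^(2/3) = 156.2 — too small.
At y = 5.96 ft: A R^(2/3) = 386 — too large.
At y = 5.29 ft: A R^(2/3) = 310.1 — matches.

y_n = 5.29 ft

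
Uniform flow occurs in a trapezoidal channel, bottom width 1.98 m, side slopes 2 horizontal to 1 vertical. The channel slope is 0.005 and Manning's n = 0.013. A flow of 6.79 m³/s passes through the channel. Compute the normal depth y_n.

y_n = 0.656 m

Manning's equation rearranged: A R^(2/3) = nQ / (1·√S) = 0.013 × 6.79 / (√0.005) = 1.248.
At y = 0.725 m: A R^(2/3) = 1.516 — too large.
At y = 0.51 m: A R^(2/3) = 0.773 — too small.
At y = 0.656 m: A R^(2/3) = 1.248 — matches.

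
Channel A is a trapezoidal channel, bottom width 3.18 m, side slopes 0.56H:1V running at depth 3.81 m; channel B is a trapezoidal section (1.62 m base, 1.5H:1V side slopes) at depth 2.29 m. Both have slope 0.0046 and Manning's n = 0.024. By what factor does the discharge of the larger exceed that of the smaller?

2.24

Channel A: With bottom width b = 3.18 m and side slope z = 0.56: A = (b + zy)y = (3.18 + 0.56×3.81)×3.81 = 20.24 m²; P = b + 2y√(1+z²) = 3.18 + 2×3.81×1.146 = 11.91 m. Hydraulic radius R = A/P = 20.24/11.91 = 1.699 m. Q_A = (1/0.024)·20.24·1.699^(2/3)·√0.0046 = 81.47 m³/s.
Channel B: With bottom width b = 1.62 m and side slope z = 1.5: A = (b + zy)y = (1.62 + 1.5×2.29)×2.29 = 11.58 m²; P = b + 2y√(1+z²) = 1.62 + 2×2.29×1.803 = 9.877 m. Hydraulic radius R = A/P = 11.58/9.877 = 1.172 m. Q_B = (1/0.024)·11.58·1.172^(2/3)·√0.0046 = 36.37 m³/s.
The larger discharge is 81.47 m³/s and the smaller is 36.37 m³/s; the ratio is 2.24.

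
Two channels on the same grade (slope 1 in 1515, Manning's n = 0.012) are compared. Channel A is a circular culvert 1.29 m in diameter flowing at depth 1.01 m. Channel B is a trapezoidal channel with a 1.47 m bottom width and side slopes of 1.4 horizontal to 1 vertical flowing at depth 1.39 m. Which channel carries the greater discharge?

Channel A: For a circular section of diameter D = 1.29 m at depth y = 1.01 m, the central angle is θ = 2 arccos(1 − 2y/D) = 4.345 rad. Then A = (D²/8)(θ − sin θ) = 1.098 m² and P = Dθ/2 = 2.802 m. Hydraulic radius R = A/P = 1.098/2.802 = 0.3918 m. Q_A = (1/0.012)·1.098·0.3918^(2/3)·√0.0006601 = 1.258 m³/s.
Channel B: With bottom width b = 1.47 m and side slope z = 1.4: A = (b + zy)y = (1.47 + 1.4×1.39)×1.39 = 4.748 m²; P = b + 2y√(1+z²) = 1.47 + 2×1.39×1.72 = 6.253 m. Hydraulic radius R = A/P = 4.748/6.253 = 0.7594 m. Q_B = (1/0.012)·4.748·0.7594^(2/3)·√0.0006601 = 8.461 m³/s.
Q_A = 1.258 m³/s vs Q_B = 8.461 m³/s, so channel B carries more.

channel B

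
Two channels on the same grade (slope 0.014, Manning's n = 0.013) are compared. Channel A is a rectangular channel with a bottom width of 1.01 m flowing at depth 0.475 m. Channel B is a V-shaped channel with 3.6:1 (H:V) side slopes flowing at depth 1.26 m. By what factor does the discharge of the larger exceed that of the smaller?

21.8

Channel A: Flow area A = b·y = 1.01 × 0.475 = 0.4797 m². Wetted perimeter P = b + 2y = 1.01 + 2×0.475 = 1.96 m. Hydraulic radius R = A/P = 0.4797/1.96 = 0.2448 m. Q_A = (1/0.013)·0.4797·0.2448^(2/3)·√0.014 = 1.709 m³/s.
Channel B: For a triangular section with side slope z = 3.6: A = zy² = 3.6×1.26² = 5.715 m²; P = 2y√(1+z²) = 2×1.26×3.736 = 9.415 m. Hydraulic radius R = A/P = 5.715/9.415 = 0.607 m. Q_B = (1/0.013)·5.715·0.607^(2/3)·√0.014 = 37.29 m³/s.
The larger discharge is 37.29 m³/s and the smaller is 1.709 m³/s; the ratio is 21.8.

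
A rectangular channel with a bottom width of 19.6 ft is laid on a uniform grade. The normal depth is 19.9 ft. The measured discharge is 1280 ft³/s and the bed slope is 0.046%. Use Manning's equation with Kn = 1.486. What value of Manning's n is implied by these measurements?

n = 0.0341

Flow area A = b·y = 19.6 × 19.9 = 390 ft². Wetted perimeter P = b + 2y = 19.6 + 2×19.9 = 59.4 ft.
Hydraulic radius R = A/P = 390/59.4 = 6.566 ft.
Rearranging Manning's equation: n = (1.486/Q) A R^(2/3) S^(1/2) = (1.486/1280) × 390 × 6.566^(2/3) × √0.00046 = 0.0341.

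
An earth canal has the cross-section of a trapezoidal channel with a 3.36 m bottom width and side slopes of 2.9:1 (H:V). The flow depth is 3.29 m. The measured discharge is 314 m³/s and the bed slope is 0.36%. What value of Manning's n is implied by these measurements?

n = 0.012

With bottom width b = 3.36 m and side slope z = 2.9: A = (b + zy)y = (3.36 + 2.9×3.29)×3.29 = 42.44 m²; P = b + 2y√(1+z²) = 3.36 + 2×3.29×3.068 = 23.54 m.
Hydraulic radius R = A/P = 42.44/23.54 = 1.803 m.
Rearranging Manning's equation: n = (1/Q) A R^(2/3) S^(1/2) = (1/314) × 42.44 × 1.803^(2/3) × √0.0036 = 0.012.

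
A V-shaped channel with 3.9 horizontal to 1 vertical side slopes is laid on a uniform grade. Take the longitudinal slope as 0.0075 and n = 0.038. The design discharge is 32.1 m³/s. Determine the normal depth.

y_n = 1.94 m

Manning's equation rearranged: A R^(2/3) = nQ / (1·√S) = 0.038 × 32.1 / (√0.0075) = 14.09.
At y = 2.47 m: A R^(2/3) = 26.81 — over.
At y = 1.94 m: A R^(2/3) = 14.08 — ≈ 14.09.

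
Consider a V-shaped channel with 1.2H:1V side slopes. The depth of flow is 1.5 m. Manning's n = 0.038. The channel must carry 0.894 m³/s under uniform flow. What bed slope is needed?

For a triangular section with side slope z = 1.2: A = zy² = 1.2×1.5² = 2.7 m²; P = 2y√(1+z²) = 2×1.5×1.562 = 4.686 m.
Hydraulic radius R = A/P = 2.7/4.686 = 0.5762 m.
From Manning's equation, S = [nQ / (1 A R^(2/3))]² = [0.038 × 0.894 / (1 × 2.7 × 0.5762^(2/3))]² = 0.00033.

S = 0.00033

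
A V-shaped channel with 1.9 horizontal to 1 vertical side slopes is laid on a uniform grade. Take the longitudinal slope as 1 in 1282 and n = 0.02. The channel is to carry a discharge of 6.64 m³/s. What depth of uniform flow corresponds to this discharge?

Manning's equation rearranged: A R^(2/3) = nQ / (1·√S) = 0.02 × 6.64 / (√0.00078) = 4.755.
At y = 1.4 m: A R^(2/3) = 2.706 — too small.
At y = 2.13 m: A R^(2/3) = 8.286 — too large.
At y = 1.73 m: A R^(2/3) = 4.758 — close enough.

y_n = 1.73 m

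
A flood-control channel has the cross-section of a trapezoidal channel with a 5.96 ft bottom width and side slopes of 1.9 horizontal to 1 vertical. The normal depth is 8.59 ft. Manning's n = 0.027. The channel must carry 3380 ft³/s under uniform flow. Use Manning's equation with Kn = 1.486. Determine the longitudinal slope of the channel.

S = 0.014

With bottom width b = 5.96 ft and side slope z = 1.9: A = (b + zy)y = (5.96 + 1.9×8.59)×8.59 = 191.4 ft²; P = b + 2y√(1+z²) = 5.96 + 2×8.59×2.147 = 42.85 ft.
Hydraulic radius R = A/P = 191.4/42.85 = 4.467 ft.
From Manning's equation, S = [nQ / (1.486 A R^(2/3))]² = [0.027 × 3380 / (1.486 × 191.4 × 4.467^(2/3))]² = 0.014.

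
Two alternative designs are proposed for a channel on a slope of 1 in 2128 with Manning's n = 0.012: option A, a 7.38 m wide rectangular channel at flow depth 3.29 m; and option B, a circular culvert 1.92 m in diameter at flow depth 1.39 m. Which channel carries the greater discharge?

Channel A: Flow area A = b·y = 7.38 × 3.29 = 24.28 m². Wetted perimeter P = b + 2y = 7.38 + 2×3.29 = 13.96 m. Hydraulic radius R = A/P = 24.28/13.96 = 1.739 m. Q_A = (1/0.012)·24.28·1.739^(2/3)·√0.0004699 = 63.44 m³/s.
Channel B: For a circular section of diameter D = 1.92 m at depth y = 1.39 m, the central angle is θ = 2 arccos(1 − 2y/D) = 4.07 rad. Then A = (D²/8)(θ − sin θ) = 2.245 m² and P = Dθ/2 = 3.908 m. Hydraulic radius R = A/P = 2.245/3.908 = 0.5744 m. Q_B = (1/0.012)·2.245·0.5744^(2/3)·√0.0004699 = 2.802 m³/s.
Q_A = 63.44 m³/s vs Q_B = 2.802 m³/s, so channel A carries more.

channel A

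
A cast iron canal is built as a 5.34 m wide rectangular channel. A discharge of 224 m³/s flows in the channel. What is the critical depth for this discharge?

For a rectangular channel, critical depth y_c = (q²/g)^(1/3) where q = Q/b = 224/5.34 = 41.95 m²/s.
So y_c = (41.95²/9.81)^(1/3) = 5.64 m.

y_c = 5.64 m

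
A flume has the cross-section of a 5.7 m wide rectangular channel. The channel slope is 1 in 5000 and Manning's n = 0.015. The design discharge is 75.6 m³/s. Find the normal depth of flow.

y_n = 8.49 m

Manning's equation rearranged: A R^(2/3) = nQ / (1·√S) = 0.015 × 75.6 / (√0.0002) = 80.19.
Try y = 7.08 m: A R^(2/3) = 64.74 — too small.
Try y = 8.49 m: A R^(2/3) = 80.21 — ≈ 80.19.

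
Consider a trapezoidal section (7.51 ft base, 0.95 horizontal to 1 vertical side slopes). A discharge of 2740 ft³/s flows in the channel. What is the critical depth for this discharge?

At critical depth, Q² T / (g A³) = 1, i.e. A³/T = Q²/g = 2740²/32.2 = 233200.
At y = 9.2 ft: A³/T = 133700 — low.
At y = 11.8 ft: A³/T = 360100 — high.
At y = 10.6 ft: A³/T = 234000 — ≈ 233200.

y_c = 10.6 ft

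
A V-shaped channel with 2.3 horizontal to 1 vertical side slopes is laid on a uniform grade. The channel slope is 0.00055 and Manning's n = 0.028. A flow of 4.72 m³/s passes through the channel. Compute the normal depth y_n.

Manning's equation rearranged: A R^(2/3) = nQ / (1·√S) = 0.028 × 4.72 / (√0.00055) = 5.635.
Try y = 2.06 m: A R^(2/3) = 9.396 — too large.
Try y = 1.7 m: A R^(2/3) = 5.63 — close enough.

y_n = 1.7 m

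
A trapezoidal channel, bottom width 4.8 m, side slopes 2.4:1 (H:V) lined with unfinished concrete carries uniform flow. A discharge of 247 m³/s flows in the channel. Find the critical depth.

y_c = 3.77 m

At critical depth, Q² T / (g A³) = 1, i.e. A³/T = Q²/g = 247²/9.81 = 6219.
Trying y = 2.97 m: A³/T = 2333 — too small.
Trying y = 4.67 m: A³/T = 15350 — too large.
Trying y = 3.77 m: A³/T = 6215 — matches.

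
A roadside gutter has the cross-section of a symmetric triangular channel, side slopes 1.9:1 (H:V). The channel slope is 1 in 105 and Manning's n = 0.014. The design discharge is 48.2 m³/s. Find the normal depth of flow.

Manning's equation rearranged: A R^(2/3) = nQ / (1·√S) = 0.014 × 48.2 / (√0.009524) = 6.915.
At y = 2.34 m: A R^(2/3) = 10.65 — too large.
At y = 1.56 m: A R^(2/3) = 3.611 — too small.
At y = 1.99 m: A R^(2/3) = 6.912 — matches.

y_n = 1.99 m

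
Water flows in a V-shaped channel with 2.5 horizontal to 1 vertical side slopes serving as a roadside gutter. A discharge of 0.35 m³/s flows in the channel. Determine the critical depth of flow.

y_c = 0.331 m

At critical depth, Q² T / (g A³) = 1, i.e. A³/T = Q²/g = 0.35²/9.81 = 0.01249.
At y = 0.267 m: A³/T = 0.00424 — short.
At y = 0.331 m: A³/T = 0.01242 — ≈ 0.01249.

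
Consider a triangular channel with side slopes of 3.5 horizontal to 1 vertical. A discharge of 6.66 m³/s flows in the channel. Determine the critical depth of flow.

y_c = 0.941 m

At critical depth, Q² T / (g A³) = 1, i.e. A³/T = Q²/g = 6.66²/9.81 = 4.521.
Try y = 1.2 m: A³/T = 15.24 — high.
Try y = 0.797 m: A³/T = 1.97 — low.
Try y = 0.941 m: A³/T = 4.519 — close enough.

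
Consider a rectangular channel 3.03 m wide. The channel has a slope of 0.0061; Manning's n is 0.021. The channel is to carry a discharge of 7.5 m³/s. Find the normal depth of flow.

y_n = 0.952 m

Manning's equation rearranged: A R^(2/3) = nQ / (1·√S) = 0.021 × 7.5 / (√0.0061) = 2.017.
Trying y = 1.2 m: A R^(2/3) = 2.783 — over.
Trying y = 0.952 m: A R^(2/3) = 2.017 — matches.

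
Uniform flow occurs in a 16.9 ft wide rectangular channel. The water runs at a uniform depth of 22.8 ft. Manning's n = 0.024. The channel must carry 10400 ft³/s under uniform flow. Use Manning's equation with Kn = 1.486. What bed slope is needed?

Flow area A = b·y = 16.9 × 22.8 = 385.3 ft². Wetted perimeter P = b + 2y = 16.9 + 2×22.8 = 62.5 ft.
Hydraulic radius R = A/P = 385.3/62.5 = 6.165 ft.
From Manning's equation, S = [nQ / (1.486 A R^(2/3))]² = [0.024 × 10400 / (1.486 × 385.3 × 6.165^(2/3))]² = 0.0168.

S = 0.0168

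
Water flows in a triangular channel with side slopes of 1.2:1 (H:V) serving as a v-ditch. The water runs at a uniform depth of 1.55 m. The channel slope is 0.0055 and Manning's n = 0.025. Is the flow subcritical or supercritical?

For a triangular section with side slope z = 1.2: A = zy² = 1.2×1.55² = 2.883 m²; P = 2y√(1+z²) = 2×1.55×1.562 = 4.842 m.
Hydraulic radius R = A/P = 2.883/4.842 = 0.5954 m.
V = (1/n) R^(2/3) √S = (1/0.025) × 0.5954^(2/3) × √0.0055 = 2.099 m/s. Hydraulic depth D_h = A/T = 2.883/3.72 = 0.775 m.
Froude number Fr = V/√(g·D_h) = 2.099/√(9.81×0.775) = 0.761, which is less than 1, so the flow is subcritical.

subcritical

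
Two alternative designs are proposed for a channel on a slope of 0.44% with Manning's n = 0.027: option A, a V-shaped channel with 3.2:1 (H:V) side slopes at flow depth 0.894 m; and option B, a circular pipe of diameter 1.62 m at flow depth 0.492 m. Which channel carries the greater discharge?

Channel A: For a triangular section with side slope z = 3.2: A = zy² = 3.2×0.894² = 2.558 m²; P = 2y√(1+z²) = 2×0.894×3.353 = 5.994 m. Hydraulic radius R = A/P = 2.558/5.994 = 0.4267 m. Q_A = (1/0.027)·2.558·0.4267^(2/3)·√0.0044 = 3.561 m³/s.
Channel B: For a circular section of diameter D = 1.62 m at depth y = 0.492 m, the central angle is θ = 2 arccos(1 − 2y/D) = 2.335 rad. Then A = (D²/8)(θ − sin θ) = 0.529 m² and P = Dθ/2 = 1.891 m. Hydraulic radius R = A/P = 0.529/1.891 = 0.2797 m. Q_B = (1/0.027)·0.529·0.2797^(2/3)·√0.0044 = 0.5559 m³/s.
Q_A = 3.561 m³/s vs Q_B = 0.5559 m³/s, so channel A carries more.

channel A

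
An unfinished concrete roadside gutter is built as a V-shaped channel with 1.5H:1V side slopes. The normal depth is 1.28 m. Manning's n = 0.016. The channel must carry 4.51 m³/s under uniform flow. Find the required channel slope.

S = 0.002

For a triangular section with side slope z = 1.5: A = zy² = 1.5×1.28² = 2.458 m²; P = 2y√(1+z²) = 2×1.28×1.803 = 4.615 m.
Hydraulic radius R = A/P = 2.458/4.615 = 0.5325 m.
From Manning's equation, S = [nQ / (1 A R^(2/3))]² = [0.016 × 4.51 / (1 × 2.458 × 0.5325^(2/3))]² = 0.002.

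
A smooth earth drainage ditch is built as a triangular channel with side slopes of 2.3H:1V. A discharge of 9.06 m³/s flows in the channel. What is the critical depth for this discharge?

y_c = 1.26 m

At critical depth, Q² T / (g A³) = 1, i.e. A³/T = Q²/g = 9.06²/9.81 = 8.367.
Try y = 0.897 m: A³/T = 1.536 — short.
Try y = 1.26 m: A³/T = 8.4 — matches.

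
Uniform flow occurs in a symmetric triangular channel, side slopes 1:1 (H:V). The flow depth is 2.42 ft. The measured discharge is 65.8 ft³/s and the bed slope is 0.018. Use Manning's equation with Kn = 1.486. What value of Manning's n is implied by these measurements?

For a triangular section with side slope z = 1: A = zy² = 1×2.42² = 5.856 ft²; P = 2y√(1+z²) = 2×2.42×1.414 = 6.845 ft.
Hydraulic radius R = A/P = 5.856/6.845 = 0.8556 ft.
Rearranging Manning's equation: n = (1.486/Q) A R^(2/3) S^(1/2) = (1.486/65.8) × 5.856 × 0.8556^(2/3) × √0.018 = 0.016.

n = 0.016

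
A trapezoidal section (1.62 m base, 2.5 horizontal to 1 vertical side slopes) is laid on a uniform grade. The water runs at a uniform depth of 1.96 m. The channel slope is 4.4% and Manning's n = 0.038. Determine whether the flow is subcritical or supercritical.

With bottom width b = 1.62 m and side slope z = 2.5: A = (b + zy)y = (1.62 + 2.5×1.96)×1.96 = 12.78 m²; P = b + 2y√(1+z²) = 1.62 + 2×1.96×2.693 = 12.17 m.
Hydraulic radius R = A/P = 12.78/12.17 = 1.05 m.
V = (1/n) R^(2/3) √S = (1/0.038) × 1.05^(2/3) × √0.044 = 5.701 m/s. Hydraulic depth D_h = A/T = 12.78/11.42 = 1.119 m.
Froude number Fr = V/√(g·D_h) = 5.701/√(9.81×1.119) = 1.72, which is greater than 1, so the flow is supercritical.

supercritical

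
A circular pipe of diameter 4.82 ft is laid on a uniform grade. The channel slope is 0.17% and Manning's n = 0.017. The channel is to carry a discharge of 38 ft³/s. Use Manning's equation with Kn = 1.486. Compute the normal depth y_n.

Manning's equation rearranged: A R^(2/3) = nQ / (1.486·√S) = 0.017 × 38 / (1.486 × √0.0017) = 10.54.
Try y = 1.92 ft: A R^(2/3) = 6.91 — low.
Try y = 2.44 ft: A R^(2/3) = 10.55 — matches.

y_n = 2.44 ft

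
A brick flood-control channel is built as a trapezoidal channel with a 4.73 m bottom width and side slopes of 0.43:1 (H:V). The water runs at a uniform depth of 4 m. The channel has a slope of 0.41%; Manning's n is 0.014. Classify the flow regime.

supercritical

With bottom width b = 4.73 m and side slope z = 0.43: A = (b + zy)y = (4.73 + 0.43×4)×4 = 25.8 m²; P = b + 2y√(1+z²) = 4.73 + 2×4×1.089 = 13.44 m.
Hydraulic radius R = A/P = 25.8/13.44 = 1.92 m.
V = (1/n) R^(2/3) √S = (1/0.014) × 1.92^(2/3) × √0.0041 = 7.065 m/s. Hydraulic depth D_h = A/T = 25.8/8.17 = 3.158 m.
Froude number Fr = V/√(g·D_h) = 7.065/√(9.81×3.158) = 1.27, which is greater than 1, so the flow is supercritical.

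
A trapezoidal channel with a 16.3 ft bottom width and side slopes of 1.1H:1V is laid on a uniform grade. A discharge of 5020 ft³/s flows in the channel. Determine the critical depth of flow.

y_c = 11.1 ft

At critical depth, Q² T / (g A³) = 1, i.e. A³/T = Q²/g = 5020²/32.2 = 782600.
Trying y = 8.07 ft: A³/T = 246300 — short.
Trying y = 12.3 ft: A³/T = 1139000 — over.
Trying y = 11.1 ft: A³/T = 778300 — close enough.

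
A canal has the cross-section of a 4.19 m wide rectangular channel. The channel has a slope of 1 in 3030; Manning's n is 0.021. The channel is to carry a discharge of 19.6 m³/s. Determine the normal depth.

Manning's equation rearranged: A R^(2/3) = nQ / (1·√S) = 0.021 × 19.6 / (√0.00033) = 22.66.
At y = 5.03 m: A R^(2/3) = 27.36 — over.
At y = 3.07 m: A R^(2/3) = 14.89 — short.
At y = 4.3 m: A R^(2/3) = 22.64 — ≈ 22.66.

y_n = 4.3 m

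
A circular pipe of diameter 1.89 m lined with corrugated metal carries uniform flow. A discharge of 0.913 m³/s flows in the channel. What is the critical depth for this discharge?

At critical depth, Q² T / (g A³) = 1, i.e. A³/T = Q²/g = 0.913²/9.81 = 0.08497.
Trying y = 0.504 m: A³/T = 0.1296 — over.
Trying y = 0.452 m: A³/T = 0.0848 — matches.

y_c = 0.452 m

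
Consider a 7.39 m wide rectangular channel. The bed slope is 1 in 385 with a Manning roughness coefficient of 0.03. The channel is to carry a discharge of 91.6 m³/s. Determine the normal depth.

y_n = 4.54 m

Manning's equation rearranged: A R^(2/3) = nQ / (1·√S) = 0.03 × 91.6 / (√0.002597) = 53.92.
At y = 3.5 m: A R^(2/3) = 38.24 — short.
At y = 5.61 m: A R^(2/3) = 70.72 — over.
At y = 4.54 m: A R^(2/3) = 53.91 — matches.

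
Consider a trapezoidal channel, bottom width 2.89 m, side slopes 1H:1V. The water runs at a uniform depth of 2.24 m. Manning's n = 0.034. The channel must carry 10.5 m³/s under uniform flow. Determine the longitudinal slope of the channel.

S = 0.00072

With bottom width b = 2.89 m and side slope z = 1: A = (b + zy)y = (2.89 + 1×2.24)×2.24 = 11.49 m²; P = b + 2y√(1+z²) = 2.89 + 2×2.24×1.414 = 9.226 m.
Hydraulic radius R = A/P = 11.49/9.226 = 1.246 m.
From Manning's equation, S = [nQ / (1 A R^(2/3))]² = [0.034 × 10.5 / (1 × 11.49 × 1.246^(2/3))]² = 0.00072.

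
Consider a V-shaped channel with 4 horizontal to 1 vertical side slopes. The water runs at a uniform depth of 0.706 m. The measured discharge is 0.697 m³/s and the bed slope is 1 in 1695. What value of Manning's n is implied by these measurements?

For a triangular section with side slope z = 4: A = zy² = 4×0.706² = 1.994 m²; P = 2y√(1+z²) = 2×0.706×4.123 = 5.822 m.
Hydraulic radius R = A/P = 1.994/5.822 = 0.3425 m.
Rearranging Manning's equation: n = (1/Q) A R^(2/3) S^(1/2) = (1/0.697) × 1.994 × 0.3425^(2/3) × √0.00059 = 0.034.

n = 0.034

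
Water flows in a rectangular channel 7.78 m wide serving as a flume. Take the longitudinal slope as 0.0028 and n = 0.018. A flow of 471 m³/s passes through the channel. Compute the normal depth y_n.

y_n = 10.3 m

Manning's equation rearranged: A R^(2/3) = nQ / (1·√S) = 0.018 × 471 / (√0.0028) = 160.2.
At y = 12.4 m: A R^(2/3) = 198.9 — over.
At y = 7.29 m: A R^(2/3) = 105.5 — short.
At y = 10.3 m: A R^(2/3) = 160.1 — matches.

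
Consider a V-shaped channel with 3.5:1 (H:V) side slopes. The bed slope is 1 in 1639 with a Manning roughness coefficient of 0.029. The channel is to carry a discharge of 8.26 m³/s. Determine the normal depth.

Manning's equation rearranged: A R^(2/3) = nQ / (1·√S) = 0.029 × 8.26 / (√0.0006101) = 9.698.
At y = 2.01 m: A R^(2/3) = 13.82 — high.
At y = 1.76 m: A R^(2/3) = 9.699 — matches.

y_n = 1.76 m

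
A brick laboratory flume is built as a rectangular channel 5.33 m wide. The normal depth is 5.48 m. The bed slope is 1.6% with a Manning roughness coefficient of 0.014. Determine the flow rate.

Flow area A = b·y = 5.33 × 5.48 = 29.21 m². Wetted perimeter P = b + 2y = 5.33 + 2×5.48 = 16.29 m.
Hydraulic radius R = A/P = 29.21/16.29 = 1.793 m.
Manning's equation: Q = (1/n) A R^(2/3) S^(1/2) = (1/0.014) × 29.21 × 1.793^(2/3) × 0.016^(1/2) = 389 m³/s.

Q = 389 m³/s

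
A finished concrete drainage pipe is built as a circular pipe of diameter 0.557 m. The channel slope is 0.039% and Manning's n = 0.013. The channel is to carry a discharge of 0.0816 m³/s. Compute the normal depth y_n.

y_n = 0.384 m

Manning's equation rearranged: A R^(2/3) = nQ / (1·√S) = 0.013 × 0.0816 / (√0.00039) = 0.05372.
Trying y = 0.418 m: A R^(2/3) = 0.05974 — high.
Trying y = 0.384 m: A R^(2/3) = 0.05372 — close enough.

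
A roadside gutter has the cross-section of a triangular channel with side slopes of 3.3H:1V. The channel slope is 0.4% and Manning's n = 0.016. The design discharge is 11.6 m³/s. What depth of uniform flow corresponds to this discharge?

y_n = 1.15 m

Manning's equation rearranged: A R^(2/3) = nQ / (1·√S) = 0.016 × 11.6 / (√0.004) = 2.935.
Trying y = 1.34 m: A R^(2/3) = 4.406 — high.
Trying y = 0.819 m: A R^(2/3) = 1.185 — low.
Trying y = 1.15 m: A R^(2/3) = 2.931 — matches.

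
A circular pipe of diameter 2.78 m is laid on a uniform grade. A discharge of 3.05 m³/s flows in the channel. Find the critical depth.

y_c = 0.753 m

At critical depth, Q² T / (g A³) = 1, i.e. A³/T = Q²/g = 3.05²/9.81 = 0.9483.
At y = 0.924 m: A³/T = 2.096 — high.
At y = 0.517 m: A³/T = 0.2182 — low.
At y = 0.753 m: A³/T = 0.9482 — ≈ 0.9483.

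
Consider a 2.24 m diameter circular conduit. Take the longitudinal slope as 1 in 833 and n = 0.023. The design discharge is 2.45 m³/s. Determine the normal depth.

y_n = 1.26 m

Manning's equation rearranged: A R^(2/3) = nQ / (1·√S) = 0.023 × 2.45 / (√0.0012) = 1.626.
Trying y = 1.51 m: A R^(2/3) = 2.131 — over.
Trying y = 0.869 m: A R^(2/3) = 0.853 — short.
Trying y = 1.26 m: A R^(2/3) = 1.626 — ≈ 1.626.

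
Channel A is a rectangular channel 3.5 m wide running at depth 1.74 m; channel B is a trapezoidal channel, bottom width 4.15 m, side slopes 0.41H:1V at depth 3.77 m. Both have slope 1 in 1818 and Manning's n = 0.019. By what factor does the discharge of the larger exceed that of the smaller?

5.6

Channel A: Flow area A = b·y = 3.5 × 1.74 = 6.09 m². Wetted perimeter P = b + 2y = 3.5 + 2×1.74 = 6.98 m. Hydraulic radius R = A/P = 6.09/6.98 = 0.8725 m. Q_A = (1/0.019)·6.09·0.8725^(2/3)·√0.0005501 = 6.864 m³/s.
Channel B: With bottom width b = 4.15 m and side slope z = 0.41: A = (b + zy)y = (4.15 + 0.41×3.77)×3.77 = 21.47 m²; P = b + 2y√(1+z²) = 4.15 + 2×3.77×1.081 = 12.3 m. Hydraulic radius R = A/P = 21.47/12.3 = 1.746 m. Q_B = (1/0.019)·21.47·1.746^(2/3)·√0.0005501 = 38.43 m³/s.
The larger discharge is 38.43 m³/s and the smaller is 6.864 m³/s; the ratio is 5.6.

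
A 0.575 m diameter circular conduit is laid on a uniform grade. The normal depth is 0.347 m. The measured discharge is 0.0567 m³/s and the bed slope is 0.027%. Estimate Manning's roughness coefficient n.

For a circular section of diameter D = 0.575 m at depth y = 0.347 m, the central angle is θ = 2 arccos(1 − 2y/D) = 3.559 rad. Then A = (D²/8)(θ − sin θ) = 0.1638 m² and P = Dθ/2 = 1.023 m.
Hydraulic radius R = A/P = 0.1638/1.023 = 0.1601 m.
Rearranging Manning's equation: n = (1/Q) A R^(2/3) S^(1/2) = (1/0.0567) × 0.1638 × 0.1601^(2/3) × √0.00027 = 0.014.

n = 0.014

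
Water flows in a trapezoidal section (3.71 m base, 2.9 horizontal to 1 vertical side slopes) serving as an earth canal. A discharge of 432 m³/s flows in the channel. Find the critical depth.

y_c = 4.79 m

At critical depth, Q² T / (g A³) = 1, i.e. A³/T = Q²/g = 432²/9.81 = 19020.
Try y = 3.64 m: A³/T = 5641 — too small.
Try y = 5.88 m: A³/T = 48120 — too large.
Try y = 4.79 m: A³/T = 19030 — matches.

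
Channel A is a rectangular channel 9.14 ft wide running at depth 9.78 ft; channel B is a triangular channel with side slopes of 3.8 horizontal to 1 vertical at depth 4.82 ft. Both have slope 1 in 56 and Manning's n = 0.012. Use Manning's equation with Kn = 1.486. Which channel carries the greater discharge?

channel A

Channel A: Flow area A = b·y = 9.14 × 9.78 = 89.39 ft². Wetted perimeter P = b + 2y = 9.14 + 2×9.78 = 28.7 ft. Hydraulic radius R = A/P = 89.39/28.7 = 3.115 ft. Q_A = (1.486/0.012)·89.39·3.115^(2/3)·√0.01786 = 3155 ft³/s.
Channel B: For a triangular section with side slope z = 3.8: A = zy² = 3.8×4.82² = 88.28 ft²; P = 2y√(1+z²) = 2×4.82×3.929 = 37.88 ft. Hydraulic radius R = A/P = 88.28/37.88 = 2.331 ft. Q_B = (1.486/0.012)·88.28·2.331^(2/3)·√0.01786 = 2568 ft³/s.
Q_A = 3155 ft³/s vs Q_B = 2568 ft³/s, so channel A carries more.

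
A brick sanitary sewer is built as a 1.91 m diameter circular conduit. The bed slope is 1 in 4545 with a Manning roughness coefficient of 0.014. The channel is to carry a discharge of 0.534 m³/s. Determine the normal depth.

y_n = 0.702 m

Manning's equation rearranged: A R^(2/3) = nQ / (1·√S) = 0.014 × 0.534 / (√0.00022) = 0.504.
Trying y = 0.619 m: A R^(2/3) = 0.3977 — low.
Trying y = 0.873 m: A R^(2/3) = 0.7494 — high.
Trying y = 0.702 m: A R^(2/3) = 0.5045 — matches.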